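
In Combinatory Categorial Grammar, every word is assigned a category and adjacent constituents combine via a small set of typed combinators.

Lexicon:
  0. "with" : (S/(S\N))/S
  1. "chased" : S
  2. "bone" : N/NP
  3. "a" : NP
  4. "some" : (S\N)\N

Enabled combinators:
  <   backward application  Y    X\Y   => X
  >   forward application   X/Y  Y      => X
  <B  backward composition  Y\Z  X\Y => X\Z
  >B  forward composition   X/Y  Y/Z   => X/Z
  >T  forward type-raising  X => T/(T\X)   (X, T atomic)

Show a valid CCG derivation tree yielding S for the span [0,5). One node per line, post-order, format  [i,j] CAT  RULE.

[0,5] S   >
  [0,2] S/(S\N)   >
    [0,1] "with" : (S/(S\N))/S
    [1,2] "chased" : S
  [2,5] S\N   <
    [2,4] N   >
      [2,3] "bone" : N/NP
      [3,4] "a" : NP
    [4,5] "some" : (S\N)\N

[0,1] (S/(S\N))/S  lex  "with"
[1,2] S  lex  "chased"
[0,2] S/(S\N)  >  k=1
[2,3] N/NP  lex  "bone"
[3,4] NP  lex  "a"
[2,4] N  >  k=3
[4,5] (S\N)\N  lex  "some"
[2,5] S\N  <  k=4
[0,5] S  >  k=2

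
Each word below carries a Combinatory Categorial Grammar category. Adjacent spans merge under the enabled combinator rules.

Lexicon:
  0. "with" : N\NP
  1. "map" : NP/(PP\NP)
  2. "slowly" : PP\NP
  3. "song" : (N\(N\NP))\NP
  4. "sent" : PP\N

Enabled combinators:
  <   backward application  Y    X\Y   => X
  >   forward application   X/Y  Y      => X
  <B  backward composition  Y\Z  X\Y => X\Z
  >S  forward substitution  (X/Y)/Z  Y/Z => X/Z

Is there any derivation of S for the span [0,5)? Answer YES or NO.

NO

N\NP NP/(PP\NP) PP\NP (N\(N\NP))\NP PP\N
CKY chart[0,5] = {PP}; S ∉ chart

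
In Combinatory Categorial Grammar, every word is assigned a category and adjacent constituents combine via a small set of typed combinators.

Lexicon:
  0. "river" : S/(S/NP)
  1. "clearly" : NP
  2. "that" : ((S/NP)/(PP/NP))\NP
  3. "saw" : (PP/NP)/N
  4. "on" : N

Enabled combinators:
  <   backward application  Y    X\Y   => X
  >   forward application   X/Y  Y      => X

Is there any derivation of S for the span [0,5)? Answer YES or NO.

[0,5] S   >
  [0,1] "river" : S/(S/NP)
  [1,5] S/NP   >
    [1,3] (S/NP)/(PP/NP)   <
      [1,2] "clearly" : NP
      [2,3] "that" : ((S/NP)/(PP/NP))\NP
    [3,5] PP/NP   >
      [3,4] "saw" : (PP/NP)/N
      [4,5] "on" : N

YES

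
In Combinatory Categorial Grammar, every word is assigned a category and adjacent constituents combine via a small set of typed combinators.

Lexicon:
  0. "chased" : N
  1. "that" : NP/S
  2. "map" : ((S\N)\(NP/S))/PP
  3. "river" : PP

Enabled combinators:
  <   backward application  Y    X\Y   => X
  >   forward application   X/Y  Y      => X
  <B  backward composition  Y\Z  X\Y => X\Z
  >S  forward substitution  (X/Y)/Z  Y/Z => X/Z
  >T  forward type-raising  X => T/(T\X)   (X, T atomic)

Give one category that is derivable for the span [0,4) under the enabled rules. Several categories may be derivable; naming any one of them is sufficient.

S

[0,4] S   <
  [0,1] "chased" : N
  [1,4] S\N   <
    [1,2] "that" : NP/S
    [2,4] (S\N)\(NP/S)   >
      [2,3] "map" : ((S\N)\(NP/S))/PP
      [3,4] "river" : PP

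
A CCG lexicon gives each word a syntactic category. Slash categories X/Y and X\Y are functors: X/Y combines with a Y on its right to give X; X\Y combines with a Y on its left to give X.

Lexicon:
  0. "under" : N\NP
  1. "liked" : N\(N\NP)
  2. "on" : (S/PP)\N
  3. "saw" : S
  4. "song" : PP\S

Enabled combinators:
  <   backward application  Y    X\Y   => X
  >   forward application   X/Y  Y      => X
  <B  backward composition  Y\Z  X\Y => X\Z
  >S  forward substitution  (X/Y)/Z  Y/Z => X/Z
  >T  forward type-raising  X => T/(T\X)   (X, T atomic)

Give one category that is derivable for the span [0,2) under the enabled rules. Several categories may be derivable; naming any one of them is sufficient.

N

[0,5] S   >
  [0,3] S/PP   <
    [0,2] N   <
      [0,1] "under" : N\NP
      [1,2] "liked" : N\(N\NP)
    [2,3] "on" : (S/PP)\N
  [3,5] PP   >
    [3,4] PP/(PP\S)   >T
      [3,4] "saw" : S
    [4,5] "song" : PP\S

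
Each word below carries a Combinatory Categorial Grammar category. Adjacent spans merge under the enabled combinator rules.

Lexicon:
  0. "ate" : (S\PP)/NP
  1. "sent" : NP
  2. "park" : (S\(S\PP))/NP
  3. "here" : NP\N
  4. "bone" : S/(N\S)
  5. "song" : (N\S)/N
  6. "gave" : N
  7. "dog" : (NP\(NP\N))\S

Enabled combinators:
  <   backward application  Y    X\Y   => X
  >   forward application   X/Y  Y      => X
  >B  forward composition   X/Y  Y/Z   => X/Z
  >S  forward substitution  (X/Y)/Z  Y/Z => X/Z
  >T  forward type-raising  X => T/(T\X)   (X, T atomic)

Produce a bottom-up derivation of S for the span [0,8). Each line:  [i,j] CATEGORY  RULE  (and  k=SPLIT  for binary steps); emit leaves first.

[0,1] (S\PP)/NP  lex  "ate"
[1,2] NP  lex  "sent"
[0,2] S\PP  >  k=1
[2,3] (S\(S\PP))/NP  lex  "park"
[3,4] NP\N  lex  "here"
[4,5] S/(N\S)  lex  "bone"
[5,6] (N\S)/N  lex  "song"
[6,7] N  lex  "gave"
[5,7] N\S  >  k=6
[4,7] S  >  k=5
[7,8] (NP\(NP\N))\S  lex  "dog"
[4,8] NP\(NP\N)  <  k=7
[3,8] NP  <  k=4
[2,8] S\(S\PP)  >  k=3
[0,8] S  <  k=2

[0,8] S   <
  [0,2] S\PP   >
    [0,1] "ate" : (S\PP)/NP
    [1,2] "sent" : NP
  [2,8] S\(S\PP)   >
    [2,3] "park" : (S\(S\PP))/NP
    [3,8] NP   <
      [3,4] "here" : NP\N
      [4,8] NP\(NP\N)   <
        [4,7] S   >
          [4,5] "bone" : S/(N\S)
          [5,7] N\S   >
            [5,6] "song" : (N\S)/N
            [6,7] "gave" : N
        [7,8] "dog" : (NP\(NP\N))\S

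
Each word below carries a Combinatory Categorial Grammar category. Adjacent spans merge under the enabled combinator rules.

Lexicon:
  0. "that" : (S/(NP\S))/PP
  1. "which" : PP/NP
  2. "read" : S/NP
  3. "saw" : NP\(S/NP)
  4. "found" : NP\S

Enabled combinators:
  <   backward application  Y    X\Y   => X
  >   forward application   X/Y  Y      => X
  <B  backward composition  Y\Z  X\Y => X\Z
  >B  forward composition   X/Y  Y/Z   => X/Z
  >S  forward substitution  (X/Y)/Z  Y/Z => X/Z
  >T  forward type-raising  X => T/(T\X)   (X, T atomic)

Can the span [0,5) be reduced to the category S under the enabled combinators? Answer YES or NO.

[0,5] S   >
  [0,4] S/(NP\S)   >
    [0,1] "that" : (S/(NP\S))/PP
    [1,4] PP   >
      [1,2] "which" : PP/NP
      [2,4] NP   <
        [2,3] "read" : S/NP
        [3,4] "saw" : NP\(S/NP)
  [4,5] "found" : NP\S

YES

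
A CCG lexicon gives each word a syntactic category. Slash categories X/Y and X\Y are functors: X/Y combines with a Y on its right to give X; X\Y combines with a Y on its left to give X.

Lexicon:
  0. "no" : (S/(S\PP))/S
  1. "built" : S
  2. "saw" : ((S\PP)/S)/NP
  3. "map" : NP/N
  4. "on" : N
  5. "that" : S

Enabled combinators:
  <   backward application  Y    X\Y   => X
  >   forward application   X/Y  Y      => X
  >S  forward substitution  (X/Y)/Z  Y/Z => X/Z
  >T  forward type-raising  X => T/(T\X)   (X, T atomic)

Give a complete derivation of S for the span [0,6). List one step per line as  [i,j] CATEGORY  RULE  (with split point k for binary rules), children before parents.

[0,1] (S/(S\PP))/S  lex  "no"
[1,2] S  lex  "built"
[0,2] S/(S\PP)  >  k=1
[2,3] ((S\PP)/S)/NP  lex  "saw"
[3,4] NP/N  lex  "map"
[4,5] N  lex  "on"
[3,5] NP  >  k=4
[2,5] (S\PP)/S  >  k=3
[5,6] S  lex  "that"
[2,6] S\PP  >  k=5
[0,6] S  >  k=2

[0,6] S   >
  [0,2] S/(S\PP)   >
    [0,1] "no" : (S/(S\PP))/S
    [1,2] "built" : S
  [2,6] S\PP   >
    [2,5] (S\PP)/S   >
      [2,3] "saw" : ((S\PP)/S)/NP
      [3,5] NP   >
        [3,4] "map" : NP/N
        [4,5] "on" : N
    [5,6] "that" : S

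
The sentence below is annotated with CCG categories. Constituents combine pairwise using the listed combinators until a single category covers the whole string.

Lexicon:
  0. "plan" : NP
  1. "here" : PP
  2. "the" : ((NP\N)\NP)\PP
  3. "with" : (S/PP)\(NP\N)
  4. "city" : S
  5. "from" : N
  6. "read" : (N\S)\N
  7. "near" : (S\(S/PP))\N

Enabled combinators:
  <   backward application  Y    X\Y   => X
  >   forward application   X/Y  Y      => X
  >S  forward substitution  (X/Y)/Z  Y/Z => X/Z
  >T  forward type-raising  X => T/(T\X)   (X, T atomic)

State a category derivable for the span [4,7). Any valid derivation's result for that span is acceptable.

[0,8] S   <
  [0,4] S/PP   <
    [0,3] NP\N   <
      [0,1] "plan" : NP
      [1,3] (NP\N)\NP   <
        [1,2] "here" : PP
        [2,3] "the" : ((NP\N)\NP)\PP
    [3,4] "with" : (S/PP)\(NP\N)
  [4,8] S\(S/PP)   <
    [4,7] N   <
      [4,5] "city" : S
      [5,7] N\S   <
        [5,6] "from" : N
        [6,7] "read" : (N\S)\N
    [7,8] "near" : (S\(S/PP))\N

N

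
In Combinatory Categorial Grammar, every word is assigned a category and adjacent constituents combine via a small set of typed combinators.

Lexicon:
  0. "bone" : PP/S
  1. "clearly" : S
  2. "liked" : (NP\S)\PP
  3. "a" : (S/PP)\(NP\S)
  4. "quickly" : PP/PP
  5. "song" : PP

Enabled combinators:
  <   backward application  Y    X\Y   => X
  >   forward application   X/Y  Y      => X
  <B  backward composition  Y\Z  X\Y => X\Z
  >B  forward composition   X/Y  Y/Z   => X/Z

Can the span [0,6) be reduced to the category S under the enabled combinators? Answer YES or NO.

YES

[0,6] S   >
  [0,5] S/PP   >B
    [0,4] S/PP   <
      [0,3] NP\S   <
        [0,2] PP   >
          [0,1] "bone" : PP/S
          [1,2] "clearly" : S
        [2,3] "liked" : (NP\S)\PP
      [3,4] "a" : (S/PP)\(NP\S)
    [4,5] "quickly" : PP/PP
  [5,6] "song" : PP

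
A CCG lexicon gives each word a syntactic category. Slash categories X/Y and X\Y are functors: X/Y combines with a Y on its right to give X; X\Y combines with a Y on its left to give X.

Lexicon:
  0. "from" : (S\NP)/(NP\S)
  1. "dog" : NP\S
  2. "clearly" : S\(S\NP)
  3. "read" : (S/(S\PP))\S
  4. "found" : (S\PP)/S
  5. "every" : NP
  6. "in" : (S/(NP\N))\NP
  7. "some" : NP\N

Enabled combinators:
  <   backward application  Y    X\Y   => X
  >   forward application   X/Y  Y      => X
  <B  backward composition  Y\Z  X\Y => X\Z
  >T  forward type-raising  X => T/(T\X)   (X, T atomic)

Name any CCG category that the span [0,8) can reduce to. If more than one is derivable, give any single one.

S

[0,8] S   >
  [0,4] S/(S\PP)   <
    [0,3] S   <
      [0,2] S\NP   >
        [0,1] "from" : (S\NP)/(NP\S)
        [1,2] "dog" : NP\S
      [2,3] "clearly" : S\(S\NP)
    [3,4] "read" : (S/(S\PP))\S
  [4,8] S\PP   >
    [4,5] "found" : (S\PP)/S
    [5,8] S   >
      [5,7] S/(NP\N)   <
        [5,6] "every" : NP
        [6,7] "in" : (S/(NP\N))\NP
      [7,8] "some" : NP\N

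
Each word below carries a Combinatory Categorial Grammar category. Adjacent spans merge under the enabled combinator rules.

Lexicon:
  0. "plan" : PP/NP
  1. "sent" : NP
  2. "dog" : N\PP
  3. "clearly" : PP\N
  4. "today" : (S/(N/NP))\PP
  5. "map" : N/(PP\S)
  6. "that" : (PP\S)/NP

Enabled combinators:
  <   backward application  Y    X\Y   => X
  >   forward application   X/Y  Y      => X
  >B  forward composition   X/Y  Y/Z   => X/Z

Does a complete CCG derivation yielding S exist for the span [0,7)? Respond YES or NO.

[0,7] S   >
  [0,5] S/(N/NP)   <
    [0,4] PP   <
      [0,3] N   <
        [0,2] PP   >
          [0,1] "plan" : PP/NP
          [1,2] "sent" : NP
        [2,3] "dog" : N\PP
      [3,4] "clearly" : PP\N
    [4,5] "today" : (S/(N/NP))\PP
  [5,7] N/NP   >B
    [5,6] "map" : N/(PP\S)
    [6,7] "that" : (PP\S)/NP

YES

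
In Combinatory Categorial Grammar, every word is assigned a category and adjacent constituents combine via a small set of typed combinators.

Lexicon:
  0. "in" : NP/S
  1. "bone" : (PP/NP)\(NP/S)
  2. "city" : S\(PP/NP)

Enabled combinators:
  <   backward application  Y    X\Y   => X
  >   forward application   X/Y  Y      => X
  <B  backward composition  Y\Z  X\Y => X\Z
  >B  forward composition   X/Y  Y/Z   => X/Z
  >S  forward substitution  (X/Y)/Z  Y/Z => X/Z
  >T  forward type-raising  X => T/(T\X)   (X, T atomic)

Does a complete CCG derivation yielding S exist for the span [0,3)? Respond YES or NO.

YES

[0,3] S   <
  [0,2] PP/NP   <
    [0,1] "in" : NP/S
    [1,2] "bone" : (PP/NP)\(NP/S)
  [2,3] "city" : S\(PP/NP)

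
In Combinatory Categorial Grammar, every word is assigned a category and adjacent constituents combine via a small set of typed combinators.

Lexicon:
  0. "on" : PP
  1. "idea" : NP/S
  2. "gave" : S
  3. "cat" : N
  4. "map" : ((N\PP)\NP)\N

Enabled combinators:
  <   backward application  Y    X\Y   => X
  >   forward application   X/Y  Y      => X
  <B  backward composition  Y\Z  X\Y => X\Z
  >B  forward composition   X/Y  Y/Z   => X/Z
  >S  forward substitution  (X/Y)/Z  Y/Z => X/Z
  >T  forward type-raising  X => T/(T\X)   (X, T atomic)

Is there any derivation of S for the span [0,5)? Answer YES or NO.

PP NP/S S N ((N\PP)\NP)\N
CKY chart[0,5] = {N, N/(N\N), NP/(NP\N), PP/(PP\N), S/(S\N)}; S ∉ chart

NO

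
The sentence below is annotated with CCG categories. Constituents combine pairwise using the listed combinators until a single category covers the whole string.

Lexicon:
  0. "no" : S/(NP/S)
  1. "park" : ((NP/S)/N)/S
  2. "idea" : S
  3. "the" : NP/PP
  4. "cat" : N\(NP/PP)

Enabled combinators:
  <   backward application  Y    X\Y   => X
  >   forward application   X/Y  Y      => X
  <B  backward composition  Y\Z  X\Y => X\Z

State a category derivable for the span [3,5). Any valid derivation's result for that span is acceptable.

[0,5] S   >
  [0,1] "no" : S/(NP/S)
  [1,5] NP/S   >
    [1,3] (NP/S)/N   >
      [1,2] "park" : ((NP/S)/N)/S
      [2,3] "idea" : S
    [3,5] N   <
      [3,4] "the" : NP/PP
      [4,5] "cat" : N\(NP/PP)

N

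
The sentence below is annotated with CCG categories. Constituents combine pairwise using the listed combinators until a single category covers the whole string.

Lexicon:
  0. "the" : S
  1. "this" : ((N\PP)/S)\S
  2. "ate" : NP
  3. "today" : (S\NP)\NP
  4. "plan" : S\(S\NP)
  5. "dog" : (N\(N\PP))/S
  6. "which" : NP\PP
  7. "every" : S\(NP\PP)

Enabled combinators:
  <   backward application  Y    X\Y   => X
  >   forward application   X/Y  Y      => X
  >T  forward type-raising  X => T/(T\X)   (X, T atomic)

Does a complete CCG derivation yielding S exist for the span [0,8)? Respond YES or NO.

S ((N\PP)/S)\S NP (S\NP)\NP S\(S\NP) (N\(N\PP))/S NP\PP S\(NP\PP)
CKY chart[0,8] = {N, N/(N\N), NP/(NP\N), PP/(PP\N), S/(S\N)}; S ∉ chart

NO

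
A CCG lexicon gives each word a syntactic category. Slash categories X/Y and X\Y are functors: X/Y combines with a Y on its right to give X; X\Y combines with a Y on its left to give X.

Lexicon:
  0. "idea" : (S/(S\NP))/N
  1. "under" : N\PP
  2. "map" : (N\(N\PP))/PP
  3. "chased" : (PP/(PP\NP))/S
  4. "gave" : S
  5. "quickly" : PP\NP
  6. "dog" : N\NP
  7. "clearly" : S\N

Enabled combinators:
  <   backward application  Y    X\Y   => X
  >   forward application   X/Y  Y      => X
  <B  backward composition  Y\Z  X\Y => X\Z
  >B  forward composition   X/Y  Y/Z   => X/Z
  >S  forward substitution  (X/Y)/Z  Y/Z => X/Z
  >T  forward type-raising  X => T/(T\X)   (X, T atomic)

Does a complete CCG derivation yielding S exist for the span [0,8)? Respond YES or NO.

[0,8] S   >
  [0,6] S/(S\NP)   >
    [0,1] "idea" : (S/(S\NP))/N
    [1,6] N   <
      [1,2] "under" : N\PP
      [2,6] N\(N\PP)   >
        [2,3] "map" : (N\(N\PP))/PP
        [3,6] PP   >
          [3,5] PP/(PP\NP)   >
            [3,4] "chased" : (PP/(PP\NP))/S
            [4,5] "gave" : S
          [5,6] "quickly" : PP\NP
  [6,8] S\NP   <B
    [6,7] "dog" : N\NP
    [7,8] "clearly" : S\N

YES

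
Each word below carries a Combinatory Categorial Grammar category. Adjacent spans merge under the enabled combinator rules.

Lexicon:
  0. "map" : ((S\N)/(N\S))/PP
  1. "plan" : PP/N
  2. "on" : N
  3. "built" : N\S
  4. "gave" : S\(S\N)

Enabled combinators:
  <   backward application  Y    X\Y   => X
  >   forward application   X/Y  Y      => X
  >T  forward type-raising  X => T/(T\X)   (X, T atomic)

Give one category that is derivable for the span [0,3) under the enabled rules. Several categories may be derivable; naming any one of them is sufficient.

[0,5] S   <
  [0,4] S\N   >
    [0,3] (S\N)/(N\S)   >
      [0,1] "map" : ((S\N)/(N\S))/PP
      [1,3] PP   >
        [1,2] "plan" : PP/N
        [2,3] "on" : N
    [3,4] "built" : N\S
  [4,5] "gave" : S\(S\N)

(S\N)/(N\S)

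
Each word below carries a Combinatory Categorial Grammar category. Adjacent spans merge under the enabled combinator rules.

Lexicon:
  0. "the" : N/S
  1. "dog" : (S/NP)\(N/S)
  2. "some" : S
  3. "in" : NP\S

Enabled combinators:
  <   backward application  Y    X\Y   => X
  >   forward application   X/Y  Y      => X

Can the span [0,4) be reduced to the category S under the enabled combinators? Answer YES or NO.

[0,4] S   >
  [0,2] S/NP   <
    [0,1] "the" : N/S
    [1,2] "dog" : (S/NP)\(N/S)
  [2,4] NP   <
    [2,3] "some" : S
    [3,4] "in" : NP\S

YES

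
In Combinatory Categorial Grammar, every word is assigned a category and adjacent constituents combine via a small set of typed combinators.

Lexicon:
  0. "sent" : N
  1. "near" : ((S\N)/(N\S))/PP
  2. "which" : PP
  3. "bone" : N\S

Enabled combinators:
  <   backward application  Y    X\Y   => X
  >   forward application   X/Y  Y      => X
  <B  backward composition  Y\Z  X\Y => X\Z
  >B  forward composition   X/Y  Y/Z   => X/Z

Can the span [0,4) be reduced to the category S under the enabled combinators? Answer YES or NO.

[0,4] S   <
  [0,1] "sent" : N
  [1,4] S\N   >
    [1,3] (S\N)/(N\S)   >
      [1,2] "near" : ((S\N)/(N\S))/PP
      [2,3] "which" : PP
    [3,4] "bone" : N\S

YES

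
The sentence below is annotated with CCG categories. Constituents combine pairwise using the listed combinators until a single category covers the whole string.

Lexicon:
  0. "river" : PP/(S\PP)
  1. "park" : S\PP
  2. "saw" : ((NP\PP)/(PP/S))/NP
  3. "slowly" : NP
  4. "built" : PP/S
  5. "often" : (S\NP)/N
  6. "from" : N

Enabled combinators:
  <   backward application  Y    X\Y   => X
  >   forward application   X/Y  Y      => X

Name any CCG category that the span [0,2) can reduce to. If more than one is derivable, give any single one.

PP

[0,7] S   <
  [0,5] NP   <
    [0,2] PP   >
      [0,1] "river" : PP/(S\PP)
      [1,2] "park" : S\PP
    [2,5] NP\PP   >
      [2,4] (NP\PP)/(PP/S)   >
        [2,3] "saw" : ((NP\PP)/(PP/S))/NP
        [3,4] "slowly" : NP
      [4,5] "built" : PP/S
  [5,7] S\NP   >
    [5,6] "often" : (S\NP)/N
    [6,7] "from" : N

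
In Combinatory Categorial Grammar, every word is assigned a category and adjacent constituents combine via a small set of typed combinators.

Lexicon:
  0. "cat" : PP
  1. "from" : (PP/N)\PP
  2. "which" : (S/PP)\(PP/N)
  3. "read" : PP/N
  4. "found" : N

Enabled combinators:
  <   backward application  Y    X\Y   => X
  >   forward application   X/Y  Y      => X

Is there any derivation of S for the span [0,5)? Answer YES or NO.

YES

[0,5] S   >
  [0,3] S/PP   <
    [0,2] PP/N   <
      [0,1] "cat" : PP
      [1,2] "from" : (PP/N)\PP
    [2,3] "which" : (S/PP)\(PP/N)
  [3,5] PP   >
    [3,4] "read" : PP/N
    [4,5] "found" : N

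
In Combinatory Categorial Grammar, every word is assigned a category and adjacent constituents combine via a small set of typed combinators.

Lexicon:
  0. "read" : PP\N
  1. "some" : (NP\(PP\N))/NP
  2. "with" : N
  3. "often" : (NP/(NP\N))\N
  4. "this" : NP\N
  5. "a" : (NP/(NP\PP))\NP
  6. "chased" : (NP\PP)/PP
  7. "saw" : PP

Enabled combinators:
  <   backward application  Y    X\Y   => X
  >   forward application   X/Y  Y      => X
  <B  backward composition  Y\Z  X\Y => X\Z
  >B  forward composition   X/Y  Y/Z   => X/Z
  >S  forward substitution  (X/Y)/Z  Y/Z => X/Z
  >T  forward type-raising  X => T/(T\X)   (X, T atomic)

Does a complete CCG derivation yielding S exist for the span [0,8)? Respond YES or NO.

NO

PP\N (NP\(PP\N))/NP N (NP/(NP\N))\N NP\N (NP/(NP\PP))\NP (NP\PP)/PP PP
CKY chart[0,8] = {N/(N\NP), NP, NP/(NP\NP), NP/(PP\PP), PP/(PP\NP), S/(S\NP)}; S ∉ chart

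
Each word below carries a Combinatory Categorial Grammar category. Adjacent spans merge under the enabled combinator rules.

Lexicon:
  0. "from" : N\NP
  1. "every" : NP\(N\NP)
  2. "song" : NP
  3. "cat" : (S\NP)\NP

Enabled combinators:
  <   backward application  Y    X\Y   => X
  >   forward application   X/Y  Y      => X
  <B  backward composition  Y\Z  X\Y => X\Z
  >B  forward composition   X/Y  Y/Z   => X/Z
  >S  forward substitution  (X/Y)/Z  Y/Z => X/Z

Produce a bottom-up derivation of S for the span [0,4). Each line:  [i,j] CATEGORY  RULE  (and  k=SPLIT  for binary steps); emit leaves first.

[0,1] N\NP  lex  "from"
[1,2] NP\(N\NP)  lex  "every"
[0,2] NP  <  k=1
[2,3] NP  lex  "song"
[3,4] (S\NP)\NP  lex  "cat"
[2,4] S\NP  <  k=3
[0,4] S  <  k=2

[0,4] S   <
  [0,2] NP   <
    [0,1] "from" : N\NP
    [1,2] "every" : NP\(N\NP)
  [2,4] S\NP   <
    [2,3] "song" : NP
    [3,4] "cat" : (S\NP)\NP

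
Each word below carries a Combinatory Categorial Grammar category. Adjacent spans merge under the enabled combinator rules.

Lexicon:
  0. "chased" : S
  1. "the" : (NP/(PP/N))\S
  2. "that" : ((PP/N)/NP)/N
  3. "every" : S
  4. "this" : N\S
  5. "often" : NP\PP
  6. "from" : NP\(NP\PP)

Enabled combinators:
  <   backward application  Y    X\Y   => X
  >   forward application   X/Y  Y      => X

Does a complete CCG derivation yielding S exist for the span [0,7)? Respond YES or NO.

NO

S (NP/(PP/N))\S ((PP/N)/NP)/N S N\S NP\PP NP\(NP\PP)
CKY chart[0,7] = {NP}; S ∉ chart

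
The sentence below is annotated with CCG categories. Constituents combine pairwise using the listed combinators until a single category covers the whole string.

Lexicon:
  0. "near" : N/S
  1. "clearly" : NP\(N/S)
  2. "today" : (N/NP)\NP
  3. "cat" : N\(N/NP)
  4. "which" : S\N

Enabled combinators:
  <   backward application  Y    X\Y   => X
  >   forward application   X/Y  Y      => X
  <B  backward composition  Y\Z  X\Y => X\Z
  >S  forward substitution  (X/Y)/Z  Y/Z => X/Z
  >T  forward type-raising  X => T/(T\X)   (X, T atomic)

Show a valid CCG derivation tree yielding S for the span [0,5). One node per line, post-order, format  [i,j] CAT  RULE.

[0,5] S   <
  [0,4] N   <
    [0,2] NP   <
      [0,1] "near" : N/S
      [1,2] "clearly" : NP\(N/S)
    [2,4] N\NP   <B
      [2,3] "today" : (N/NP)\NP
      [3,4] "cat" : N\(N/NP)
  [4,5] "which" : S\N

[0,1] N/S  lex  "near"
[1,2] NP\(N/S)  lex  "clearly"
[0,2] NP  <  k=1
[2,3] (N/NP)\NP  lex  "today"
[3,4] N\(N/NP)  lex  "cat"
[2,4] N\NP  <B  k=3
[0,4] N  <  k=2
[4,5] S\N  lex  "which"
[0,5] S  <  k=4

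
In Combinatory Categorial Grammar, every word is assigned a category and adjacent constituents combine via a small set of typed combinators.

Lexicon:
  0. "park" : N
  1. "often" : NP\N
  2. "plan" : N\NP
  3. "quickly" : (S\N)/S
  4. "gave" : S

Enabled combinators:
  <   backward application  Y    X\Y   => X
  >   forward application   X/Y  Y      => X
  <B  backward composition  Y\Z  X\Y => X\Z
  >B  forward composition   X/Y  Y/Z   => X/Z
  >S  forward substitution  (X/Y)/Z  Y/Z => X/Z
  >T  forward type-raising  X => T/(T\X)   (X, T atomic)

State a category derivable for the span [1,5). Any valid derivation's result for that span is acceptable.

[0,5] S   >
  [0,1] S/(S\N)   >T
    [0,1] "park" : N
  [1,5] S\N   <B
    [1,3] N\N   <B
      [1,2] "often" : NP\N
      [2,3] "plan" : N\NP
    [3,5] S\N   >
      [3,4] "quickly" : (S\N)/S
      [4,5] "gave" : S

S\N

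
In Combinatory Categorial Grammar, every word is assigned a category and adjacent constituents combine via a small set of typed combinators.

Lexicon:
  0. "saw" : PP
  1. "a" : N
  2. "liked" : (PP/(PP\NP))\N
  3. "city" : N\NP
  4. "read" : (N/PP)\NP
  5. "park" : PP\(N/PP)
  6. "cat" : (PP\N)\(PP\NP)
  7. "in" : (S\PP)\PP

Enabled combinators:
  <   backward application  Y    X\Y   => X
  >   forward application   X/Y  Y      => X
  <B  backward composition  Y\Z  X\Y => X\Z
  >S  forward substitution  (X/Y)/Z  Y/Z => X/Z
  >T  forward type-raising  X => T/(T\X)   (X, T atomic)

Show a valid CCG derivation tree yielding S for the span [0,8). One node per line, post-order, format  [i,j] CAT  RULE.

[0,1] PP  lex  "saw"
[0,1] S/(S\PP)  >T
[1,2] N  lex  "a"
[2,3] (PP/(PP\NP))\N  lex  "liked"
[1,3] PP/(PP\NP)  <  k=2
[3,4] N\NP  lex  "city"
[4,5] (N/PP)\NP  lex  "read"
[5,6] PP\(N/PP)  lex  "park"
[4,6] PP\NP  <B  k=5
[6,7] (PP\N)\(PP\NP)  lex  "cat"
[4,7] PP\N  <  k=6
[3,7] PP\NP  <B  k=4
[1,7] PP  >  k=3
[7,8] (S\PP)\PP  lex  "in"
[1,8] S\PP  <  k=7
[0,8] S  >  k=1

[0,8] S   >
  [0,1] S/(S\PP)   >T
    [0,1] "saw" : PP
  [1,8] S\PP   <
    [1,7] PP   >
      [1,3] PP/(PP\NP)   <
        [1,2] "a" : N
        [2,3] "liked" : (PP/(PP\NP))\N
      [3,7] PP\NP   <B
        [3,4] "city" : N\NP
        [4,7] PP\N   <
          [4,6] PP\NP   <B
            [4,5] "read" : (N/PP)\NP
            [5,6] "park" : PP\(N/PP)
          [6,7] "cat" : (PP\N)\(PP\NP)
    [7,8] "in" : (S\PP)\PP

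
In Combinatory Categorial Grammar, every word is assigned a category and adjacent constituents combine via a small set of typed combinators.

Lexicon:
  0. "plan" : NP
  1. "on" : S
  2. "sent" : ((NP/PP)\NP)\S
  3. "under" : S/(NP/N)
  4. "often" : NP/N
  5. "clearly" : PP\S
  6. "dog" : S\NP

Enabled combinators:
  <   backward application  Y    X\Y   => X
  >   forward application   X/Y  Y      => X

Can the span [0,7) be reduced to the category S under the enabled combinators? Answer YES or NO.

[0,7] S   <
  [0,6] NP   >
    [0,3] NP/PP   <
      [0,1] "plan" : NP
      [1,3] (NP/PP)\NP   <
        [1,2] "on" : S
        [2,3] "sent" : ((NP/PP)\NP)\S
    [3,6] PP   <
      [3,5] S   >
        [3,4] "under" : S/(NP/N)
        [4,5] "often" : NP/N
      [5,6] "clearly" : PP\S
  [6,7] "dog" : S\NP

YES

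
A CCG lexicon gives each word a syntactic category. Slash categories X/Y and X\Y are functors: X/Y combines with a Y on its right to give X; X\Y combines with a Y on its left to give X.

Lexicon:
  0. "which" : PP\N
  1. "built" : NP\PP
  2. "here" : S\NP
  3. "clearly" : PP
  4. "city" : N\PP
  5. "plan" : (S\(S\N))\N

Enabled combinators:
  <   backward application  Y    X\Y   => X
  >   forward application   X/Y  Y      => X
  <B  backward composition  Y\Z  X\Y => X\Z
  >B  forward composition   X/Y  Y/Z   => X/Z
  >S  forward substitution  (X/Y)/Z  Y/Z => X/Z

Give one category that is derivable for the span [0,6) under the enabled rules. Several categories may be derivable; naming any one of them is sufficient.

[0,6] S   <
  [0,3] S\N   <B
    [0,1] "which" : PP\N
    [1,3] S\PP   <B
      [1,2] "built" : NP\PP
      [2,3] "here" : S\NP
  [3,6] S\(S\N)   <
    [3,5] N   <
      [3,4] "clearly" : PP
      [4,5] "city" : N\PP
    [5,6] "plan" : (S\(S\N))\N

S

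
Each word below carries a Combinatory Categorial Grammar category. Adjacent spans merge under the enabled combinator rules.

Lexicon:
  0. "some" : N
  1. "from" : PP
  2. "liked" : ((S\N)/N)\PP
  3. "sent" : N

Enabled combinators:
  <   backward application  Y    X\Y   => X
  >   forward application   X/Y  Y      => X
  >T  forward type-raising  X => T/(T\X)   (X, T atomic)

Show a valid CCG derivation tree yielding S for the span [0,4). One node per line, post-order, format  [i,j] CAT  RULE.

[0,4] S   <
  [0,1] "some" : N
  [1,4] S\N   >
    [1,3] (S\N)/N   <
      [1,2] "from" : PP
      [2,3] "liked" : ((S\N)/N)\PP
    [3,4] "sent" : N

[0,1] N  lex  "some"
[1,2] PP  lex  "from"
[2,3] ((S\N)/N)\PP  lex  "liked"
[1,3] (S\N)/N  <  k=2
[3,4] N  lex  "sent"
[1,4] S\N  >  k=3
[0,4] S  <  k=1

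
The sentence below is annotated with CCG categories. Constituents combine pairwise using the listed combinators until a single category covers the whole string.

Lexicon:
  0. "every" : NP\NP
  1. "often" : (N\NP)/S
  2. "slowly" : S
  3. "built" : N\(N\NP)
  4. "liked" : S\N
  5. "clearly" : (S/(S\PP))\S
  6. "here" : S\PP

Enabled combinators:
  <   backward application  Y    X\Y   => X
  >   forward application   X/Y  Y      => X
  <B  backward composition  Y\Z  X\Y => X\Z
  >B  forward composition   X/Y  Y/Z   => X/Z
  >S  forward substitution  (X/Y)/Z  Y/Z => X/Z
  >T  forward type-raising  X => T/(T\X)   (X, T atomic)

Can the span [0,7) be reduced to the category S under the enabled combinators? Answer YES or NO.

[0,7] S   >
  [0,6] S/(S\PP)   <
    [0,5] S   <
      [0,4] N   <
        [0,3] N\NP   <B
          [0,1] "every" : NP\NP
          [1,3] N\NP   >
            [1,2] "often" : (N\NP)/S
            [2,3] "slowly" : S
        [3,4] "built" : N\(N\NP)
      [4,5] "liked" : S\N
    [5,6] "clearly" : (S/(S\PP))\S
  [6,7] "here" : S\PP

YES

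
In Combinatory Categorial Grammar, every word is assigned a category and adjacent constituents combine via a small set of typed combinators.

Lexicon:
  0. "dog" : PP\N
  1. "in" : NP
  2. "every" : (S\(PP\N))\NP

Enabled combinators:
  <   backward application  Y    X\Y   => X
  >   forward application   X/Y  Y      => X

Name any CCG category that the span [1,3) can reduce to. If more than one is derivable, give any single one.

S\(PP\N)

[0,3] S   <
  [0,1] "dog" : PP\N
  [1,3] S\(PP\N)   <
    [1,2] "in" : NP
    [2,3] "every" : (S\(PP\N))\NP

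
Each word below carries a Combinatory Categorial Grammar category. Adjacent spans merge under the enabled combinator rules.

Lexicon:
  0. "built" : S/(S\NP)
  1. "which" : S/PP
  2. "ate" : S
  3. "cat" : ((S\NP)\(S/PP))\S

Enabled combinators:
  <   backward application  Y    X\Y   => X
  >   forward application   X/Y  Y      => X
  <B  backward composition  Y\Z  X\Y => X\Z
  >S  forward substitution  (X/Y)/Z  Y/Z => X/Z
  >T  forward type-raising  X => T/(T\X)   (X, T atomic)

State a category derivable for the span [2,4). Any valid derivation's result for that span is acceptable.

[0,4] S   >
  [0,1] "built" : S/(S\NP)
  [1,4] S\NP   <
    [1,2] "which" : S/PP
    [2,4] (S\NP)\(S/PP)   <
      [2,3] "ate" : S
      [3,4] "cat" : ((S\NP)\(S/PP))\S

(S\NP)\(S/PP)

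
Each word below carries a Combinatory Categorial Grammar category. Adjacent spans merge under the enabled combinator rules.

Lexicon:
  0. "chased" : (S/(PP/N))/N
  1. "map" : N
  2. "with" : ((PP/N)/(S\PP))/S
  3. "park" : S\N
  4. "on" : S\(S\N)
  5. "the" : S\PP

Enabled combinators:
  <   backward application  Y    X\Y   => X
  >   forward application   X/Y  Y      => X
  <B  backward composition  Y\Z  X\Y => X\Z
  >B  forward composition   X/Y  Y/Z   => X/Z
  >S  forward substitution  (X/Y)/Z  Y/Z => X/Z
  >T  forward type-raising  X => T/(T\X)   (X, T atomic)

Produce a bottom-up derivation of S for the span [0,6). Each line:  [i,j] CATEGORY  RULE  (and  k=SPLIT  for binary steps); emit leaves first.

[0,1] (S/(PP/N))/N  lex  "chased"
[1,2] N  lex  "map"
[0,2] S/(PP/N)  >  k=1
[2,3] ((PP/N)/(S\PP))/S  lex  "with"
[3,4] S\N  lex  "park"
[4,5] S\(S\N)  lex  "on"
[3,5] S  <  k=4
[2,5] (PP/N)/(S\PP)  >  k=3
[5,6] S\PP  lex  "the"
[2,6] PP/N  >  k=5
[0,6] S  >  k=2

[0,6] S   >
  [0,2] S/(PP/N)   >
    [0,1] "chased" : (S/(PP/N))/N
    [1,2] "map" : N
  [2,6] PP/N   >
    [2,5] (PP/N)/(S\PP)   >
      [2,3] "with" : ((PP/N)/(S\PP))/S
      [3,5] S   <
        [3,4] "park" : S\N
        [4,5] "on" : S\(S\N)
    [5,6] "the" : S\PP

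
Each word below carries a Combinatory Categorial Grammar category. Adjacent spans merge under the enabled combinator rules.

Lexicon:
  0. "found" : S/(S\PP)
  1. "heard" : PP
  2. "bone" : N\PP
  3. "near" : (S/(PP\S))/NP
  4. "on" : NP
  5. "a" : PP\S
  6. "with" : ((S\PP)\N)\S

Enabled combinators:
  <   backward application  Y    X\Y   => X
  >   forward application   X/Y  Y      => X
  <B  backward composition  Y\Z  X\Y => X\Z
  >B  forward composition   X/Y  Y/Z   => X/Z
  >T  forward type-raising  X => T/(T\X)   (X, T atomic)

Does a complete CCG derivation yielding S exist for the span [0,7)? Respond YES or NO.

YES

[0,7] S   >
  [0,1] "found" : S/(S\PP)
  [1,7] S\PP   <
    [1,3] N   >
      [1,2] N/(N\PP)   >T
        [1,2] "heard" : PP
      [2,3] "bone" : N\PP
    [3,7] (S\PP)\N   <
      [3,6] S   >
        [3,5] S/(PP\S)   >
          [3,4] "near" : (S/(PP\S))/NP
          [4,5] "on" : NP
        [5,6] "a" : PP\S
      [6,7] "with" : ((S\PP)\N)\S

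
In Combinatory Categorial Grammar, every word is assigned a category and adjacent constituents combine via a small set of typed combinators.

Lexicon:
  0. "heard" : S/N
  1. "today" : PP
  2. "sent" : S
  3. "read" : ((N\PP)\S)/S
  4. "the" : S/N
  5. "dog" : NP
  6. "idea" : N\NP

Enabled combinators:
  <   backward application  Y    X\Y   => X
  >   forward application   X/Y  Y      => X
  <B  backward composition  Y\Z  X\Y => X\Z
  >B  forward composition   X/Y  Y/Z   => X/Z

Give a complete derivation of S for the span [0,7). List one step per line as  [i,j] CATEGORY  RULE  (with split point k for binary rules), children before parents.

[0,1] S/N  lex  "heard"
[1,2] PP  lex  "today"
[2,3] S  lex  "sent"
[3,4] ((N\PP)\S)/S  lex  "read"
[4,5] S/N  lex  "the"
[5,6] NP  lex  "dog"
[6,7] N\NP  lex  "idea"
[5,7] N  <  k=6
[4,7] S  >  k=5
[3,7] (N\PP)\S  >  k=4
[2,7] N\PP  <  k=3
[1,7] N  <  k=2
[0,7] S  >  k=1

[0,7] S   >
  [0,1] "heard" : S/N
  [1,7] N   <
    [1,2] "today" : PP
    [2,7] N\PP   <
      [2,3] "sent" : S
      [3,7] (N\PP)\S   >
        [3,4] "read" : ((N\PP)\S)/S
        [4,7] S   >
          [4,5] "the" : S/N
          [5,7] N   <
            [5,6] "dog" : NP
            [6,7] "idea" : N\NP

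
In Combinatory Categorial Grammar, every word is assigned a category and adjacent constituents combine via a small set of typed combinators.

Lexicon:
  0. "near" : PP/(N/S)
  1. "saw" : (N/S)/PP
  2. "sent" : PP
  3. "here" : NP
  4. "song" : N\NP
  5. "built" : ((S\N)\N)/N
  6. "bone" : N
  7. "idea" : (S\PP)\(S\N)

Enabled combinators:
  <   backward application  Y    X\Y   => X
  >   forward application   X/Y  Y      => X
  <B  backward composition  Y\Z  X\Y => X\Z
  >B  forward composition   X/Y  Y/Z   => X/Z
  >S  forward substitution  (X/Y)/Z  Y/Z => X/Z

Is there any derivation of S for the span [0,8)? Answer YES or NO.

YES

[0,8] S   <
  [0,3] PP   >
    [0,1] "near" : PP/(N/S)
    [1,3] N/S   >
      [1,2] "saw" : (N/S)/PP
      [2,3] "sent" : PP
  [3,8] S\PP   <
    [3,7] S\N   <
      [3,5] N   <
        [3,4] "here" : NP
        [4,5] "song" : N\NP
      [5,7] (S\N)\N   >
        [5,6] "built" : ((S\N)\N)/N
        [6,7] "bone" : N
    [7,8] "idea" : (S\PP)\(S\N)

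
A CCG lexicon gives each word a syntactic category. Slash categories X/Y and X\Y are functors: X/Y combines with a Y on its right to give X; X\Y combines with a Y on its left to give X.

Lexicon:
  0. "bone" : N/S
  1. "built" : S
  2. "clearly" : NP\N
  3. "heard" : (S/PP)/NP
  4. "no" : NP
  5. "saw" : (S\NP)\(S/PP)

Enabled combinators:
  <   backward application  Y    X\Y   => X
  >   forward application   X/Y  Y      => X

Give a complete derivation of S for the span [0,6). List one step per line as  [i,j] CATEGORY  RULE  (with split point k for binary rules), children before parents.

[0,1] N/S  lex  "bone"
[1,2] S  lex  "built"
[0,2] N  >  k=1
[2,3] NP\N  lex  "clearly"
[0,3] NP  <  k=2
[3,4] (S/PP)/NP  lex  "heard"
[4,5] NP  lex  "no"
[3,5] S/PP  >  k=4
[5,6] (S\NP)\(S/PP)  lex  "saw"
[3,6] S\NP  <  k=5
[0,6] S  <  k=3

[0,6] S   <
  [0,3] NP   <
    [0,2] N   >
      [0,1] "bone" : N/S
      [1,2] "built" : S
    [2,3] "clearly" : NP\N
  [3,6] S\NP   <
    [3,5] S/PP   >
      [3,4] "heard" : (S/PP)/NP
      [4,5] "no" : NP
    [5,6] "saw" : (S\NP)\(S/PP)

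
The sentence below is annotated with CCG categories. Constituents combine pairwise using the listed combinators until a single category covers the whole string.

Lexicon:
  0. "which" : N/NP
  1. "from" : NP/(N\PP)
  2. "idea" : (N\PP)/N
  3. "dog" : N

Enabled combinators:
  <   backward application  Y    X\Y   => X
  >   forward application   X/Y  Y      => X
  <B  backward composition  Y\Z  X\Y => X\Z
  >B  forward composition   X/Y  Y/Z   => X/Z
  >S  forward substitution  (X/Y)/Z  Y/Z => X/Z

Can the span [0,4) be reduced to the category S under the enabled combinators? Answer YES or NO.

NO

N/NP NP/(N\PP) (N\PP)/N N
CKY chart[0,4] = {N}; S ∉ chart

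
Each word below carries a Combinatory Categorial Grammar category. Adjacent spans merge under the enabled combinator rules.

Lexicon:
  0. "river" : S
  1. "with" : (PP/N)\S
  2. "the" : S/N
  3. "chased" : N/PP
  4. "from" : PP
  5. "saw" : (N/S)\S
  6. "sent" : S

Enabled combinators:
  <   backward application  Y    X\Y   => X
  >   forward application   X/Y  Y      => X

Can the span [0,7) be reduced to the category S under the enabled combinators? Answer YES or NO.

NO

S (PP/N)\S S/N N/PP PP (N/S)\S S
CKY chart[0,7] = {PP}; S ∉ chart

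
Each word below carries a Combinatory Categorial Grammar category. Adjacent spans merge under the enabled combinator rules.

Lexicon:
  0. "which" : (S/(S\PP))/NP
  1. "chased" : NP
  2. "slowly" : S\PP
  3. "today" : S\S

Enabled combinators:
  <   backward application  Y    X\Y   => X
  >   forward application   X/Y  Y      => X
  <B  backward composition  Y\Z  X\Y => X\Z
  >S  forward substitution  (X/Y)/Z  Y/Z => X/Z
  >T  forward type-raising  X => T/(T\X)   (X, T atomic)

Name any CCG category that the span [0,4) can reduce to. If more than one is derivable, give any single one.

S

[0,4] S   >
  [0,2] S/(S\PP)   >
    [0,1] "which" : (S/(S\PP))/NP
    [1,2] "chased" : NP
  [2,4] S\PP   <B
    [2,3] "slowly" : S\PP
    [3,4] "today" : S\S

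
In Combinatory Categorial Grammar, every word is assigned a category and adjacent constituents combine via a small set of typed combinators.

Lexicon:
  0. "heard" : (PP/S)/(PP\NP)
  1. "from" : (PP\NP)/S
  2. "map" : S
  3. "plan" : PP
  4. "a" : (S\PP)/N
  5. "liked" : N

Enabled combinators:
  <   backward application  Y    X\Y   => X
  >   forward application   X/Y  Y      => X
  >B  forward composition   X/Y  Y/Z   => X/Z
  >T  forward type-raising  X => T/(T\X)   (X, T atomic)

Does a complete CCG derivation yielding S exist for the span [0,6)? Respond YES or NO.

(PP/S)/(PP\NP) (PP\NP)/S S PP (S\PP)/N N
CKY chart[0,6] = {N/(N\PP), NP/(NP\PP), PP, PP/(N\N), PP/(PP\PP), PP/(S\S), S/(S\PP)}; S ∉ chart

NO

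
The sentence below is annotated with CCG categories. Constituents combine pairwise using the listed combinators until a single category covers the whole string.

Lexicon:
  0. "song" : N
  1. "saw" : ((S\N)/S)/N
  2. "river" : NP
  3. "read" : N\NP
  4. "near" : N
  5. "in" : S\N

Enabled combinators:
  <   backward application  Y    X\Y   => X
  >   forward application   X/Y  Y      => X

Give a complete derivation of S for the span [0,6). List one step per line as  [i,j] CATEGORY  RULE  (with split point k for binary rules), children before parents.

[0,1] N  lex  "song"
[1,2] ((S\N)/S)/N  lex  "saw"
[2,3] NP  lex  "river"
[3,4] N\NP  lex  "read"
[2,4] N  <  k=3
[1,4] (S\N)/S  >  k=2
[4,5] N  lex  "near"
[5,6] S\N  lex  "in"
[4,6] S  <  k=5
[1,6] S\N  >  k=4
[0,6] S  <  k=1

[0,6] S   <
  [0,1] "song" : N
  [1,6] S\N   >
    [1,4] (S\N)/S   >
      [1,2] "saw" : ((S\N)/S)/N
      [2,4] N   <
        [2,3] "river" : NP
        [3,4] "read" : N\NP
    [4,6] S   <
      [4,5] "near" : N
      [5,6] "in" : S\N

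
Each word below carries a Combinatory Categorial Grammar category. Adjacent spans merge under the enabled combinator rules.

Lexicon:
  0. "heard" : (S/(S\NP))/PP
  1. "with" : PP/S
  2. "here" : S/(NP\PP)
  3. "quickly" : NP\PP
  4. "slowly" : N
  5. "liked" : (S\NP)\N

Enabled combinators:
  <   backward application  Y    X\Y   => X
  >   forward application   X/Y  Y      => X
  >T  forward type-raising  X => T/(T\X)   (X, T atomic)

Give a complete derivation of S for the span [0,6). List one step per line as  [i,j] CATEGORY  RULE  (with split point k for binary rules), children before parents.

[0,1] (S/(S\NP))/PP  lex  "heard"
[1,2] PP/S  lex  "with"
[2,3] S/(NP\PP)  lex  "here"
[3,4] NP\PP  lex  "quickly"
[2,4] S  >  k=3
[1,4] PP  >  k=2
[0,4] S/(S\NP)  >  k=1
[4,5] N  lex  "slowly"
[5,6] (S\NP)\N  lex  "liked"
[4,6] S\NP  <  k=5
[0,6] S  >  k=4

[0,6] S   >
  [0,4] S/(S\NP)   >
    [0,1] "heard" : (S/(S\NP))/PP
    [1,4] PP   >
      [1,2] "with" : PP/S
      [2,4] S   >
        [2,3] "here" : S/(NP\PP)
        [3,4] "quickly" : NP\PP
  [4,6] S\NP   <
    [4,5] "slowly" : N
    [5,6] "liked" : (S\NP)\N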